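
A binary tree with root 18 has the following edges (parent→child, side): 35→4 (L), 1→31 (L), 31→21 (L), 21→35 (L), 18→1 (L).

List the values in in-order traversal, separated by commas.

4, 35, 21, 31, 1, 18

In-order visits the left subtree, then the node, then the right subtree.
At 18: go left to 1.
  At 1: go left to 31.
    At 31: go left to 21.
      At 21: go left to 35.
        At 35: go left to 4.
          4 is a leaf — visit 4.
        Visit 35.
        At 35: no right child.
      Visit 21.
      At 21: no right child.
    Visit 31.
    At 31: no right child.
  Visit 1.
  At 1: no right child.
Visit 18.
At 18: no right child.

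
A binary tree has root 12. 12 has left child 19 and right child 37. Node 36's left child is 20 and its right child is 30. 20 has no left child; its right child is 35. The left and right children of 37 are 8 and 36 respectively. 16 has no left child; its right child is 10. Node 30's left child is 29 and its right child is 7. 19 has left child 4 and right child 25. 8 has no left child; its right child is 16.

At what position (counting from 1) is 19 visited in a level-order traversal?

Level-order visits nodes level by level from the root, left to right within each level.
Level 0: 12
Level 1: 19, 37
Level 2: 4, 25, 8, 36
Level 3: 16, 20, 30
Level 4: 10, 35, 29, 7
Full level-order sequence: 12, 19, 37, 4, 25, 8, 36, 16, 20, 30, 10, 35, 29, 7.

2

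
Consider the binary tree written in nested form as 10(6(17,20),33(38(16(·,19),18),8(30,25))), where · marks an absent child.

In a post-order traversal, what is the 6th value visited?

Post-order visits the left subtree, then the right subtree, then the node.
At 10: go left to 6.
  At 6: go left to 17.
    17 is a leaf — visit 17.
  At 6: go right to 20.
    20 is a leaf — visit 20.
  Visit 6.
At 10: go right to 33.
  At 33: go left to 38.
    At 38: go left to 16.
      At 16: no left child.
      At 16: go right to 19.
        19 is a leaf — visit 19.
      Visit 16.
    At 38: go right to 18.
      18 is a leaf — visit 18.
    Visit 38.
  At 33: go right to 8.
    At 8: go left to 30.
      30 is a leaf — visit 30.
    At 8: go right to 25.
      25 is a leaf — visit 25.
    Visit 8.
  Visit 33.
Visit 10.
Full post-order sequence: 17, 20, 6, 19, 16, 18, 38, 30, 25, 8, 33, 10.

18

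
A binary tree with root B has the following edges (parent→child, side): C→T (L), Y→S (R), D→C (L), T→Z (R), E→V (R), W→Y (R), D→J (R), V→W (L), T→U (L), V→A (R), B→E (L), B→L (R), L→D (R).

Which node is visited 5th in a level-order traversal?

Level-order visits nodes level by level from the root, left to right within each level.
Level 0: B
Level 1: E, L
Level 2: V, D
Level 3: W, A, C, J
Level 4: Y, T
Level 5: S, U, Z
Full level-order sequence: B, E, L, V, D, W, A, C, J, Y, T, S, U, Z.

D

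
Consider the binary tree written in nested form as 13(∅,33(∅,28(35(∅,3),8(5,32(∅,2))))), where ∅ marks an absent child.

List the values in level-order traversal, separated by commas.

13, 33, 28, 35, 8, 3, 5, 32, 2

Level-order visits nodes level by level from the root, left to right within each level.
Level 0: 13
Level 1: 33
Level 2: 28
Level 3: 35, 8
Level 4: 3, 5, 32
Level 5: 2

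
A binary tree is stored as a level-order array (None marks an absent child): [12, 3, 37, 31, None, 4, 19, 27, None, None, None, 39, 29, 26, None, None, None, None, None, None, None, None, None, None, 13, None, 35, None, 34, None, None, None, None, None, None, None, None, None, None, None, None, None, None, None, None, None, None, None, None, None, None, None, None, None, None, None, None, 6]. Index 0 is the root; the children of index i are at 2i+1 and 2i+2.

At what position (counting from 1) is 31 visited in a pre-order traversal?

Pre-order visits the node, then its left subtree, then its right subtree.
Visit 12.
At 12: go left to 3.
  Visit 3.
  At 3: go left to 31.
    Visit 31.
    At 31: go left to 27.
      27 is a leaf — visit 27.
    At 31: no right child.
  At 3: no right child.
At 12: go right to 37.
  Visit 37.
  At 37: go left to 4.
    Visit 4.
    At 4: go left to 39.
      Visit 39.
      At 39: no left child.
      At 39: go right to 13.
        13 is a leaf — visit 13.
    At 4: go right to 29.
      Visit 29.
      At 29: no left child.
      At 29: go right to 35.
        35 is a leaf — visit 35.
  At 37: go right to 19.
    Visit 19.
    At 19: go left to 26.
      Visit 26.
      At 26: no left child.
      At 26: go right to 34.
        Visit 34.
        At 34: go left to 6.
          6 is a leaf — visit 6.
        At 34: no right child.
    At 19: no right child.
Full pre-order sequence: 12, 3, 31, 27, 37, 4, 39, 13, 29, 35, 19, 26, 34, 6.

3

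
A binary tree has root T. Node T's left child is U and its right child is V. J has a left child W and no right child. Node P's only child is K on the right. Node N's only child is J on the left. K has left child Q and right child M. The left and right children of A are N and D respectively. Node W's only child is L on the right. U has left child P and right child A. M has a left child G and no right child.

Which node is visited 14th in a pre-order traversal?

V

Pre-order visits the node, then its left subtree, then its right subtree.
Visit T.
At T: go left to U.
  Visit U.
  At U: go left to P.
    Visit P.
    At P: no left child.
    At P: go right to K.
      Visit K.
      At K: go left to Q.
        Q is a leaf — visit Q.
      At K: go right to M.
        Visit M.
        At M: go left to G.
          G is a leaf — visit G.
        At M: no right child.
  At U: go right to A.
    Visit A.
    At A: go left to N.
      Visit N.
      At N: go left to J.
        Visit J.
        At J: go left to W.
          Visit W.
          At W: no left child.
          At W: go right to L.
            L is a leaf — visit L.
        At J: no right child.
      At N: no right child.
    At A: go right to D.
      D is a leaf — visit D.
At T: go right to V.
  V is a leaf — visit V.
Full pre-order sequence: T, U, P, K, Q, M, G, A, N, J, W, L, D, V.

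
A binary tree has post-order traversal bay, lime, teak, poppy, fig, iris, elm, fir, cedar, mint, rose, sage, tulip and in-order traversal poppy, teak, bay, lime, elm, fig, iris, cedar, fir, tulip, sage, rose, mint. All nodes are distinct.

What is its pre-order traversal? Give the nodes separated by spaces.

tulip cedar elm poppy teak lime bay iris fig fir sage rose mint

The last element of post-order is the root; it splits in-order into left and right subtrees.
Root tulip: left subtree has 9 nodes {poppy, teak, bay, lime, elm, fig, iris, cedar, fir}, right has 3 {sage, rose, mint}.
  Root cedar: left subtree has 7 nodes {poppy, teak, bay, lime, elm, fig, iris}, right has 1 {fir}.
    Root elm: left subtree has 4 nodes {poppy, teak, bay, lime}, right has 2 {fig, iris}.
      Root poppy: left subtree has 0 nodes { }, right has 3 {teak, bay, lime}.
        Root teak: left subtree has 0 nodes { }, right has 2 {bay, lime}.
          Root lime: left subtree has 1 node {bay}, right has 0 { }.
      Root iris: left subtree has 1 node {fig}, right has 0 { }.
  Root sage: left subtree has 0 nodes { }, right has 2 {rose, mint}.
    Root rose: left subtree has 0 nodes { }, right has 1 {mint}.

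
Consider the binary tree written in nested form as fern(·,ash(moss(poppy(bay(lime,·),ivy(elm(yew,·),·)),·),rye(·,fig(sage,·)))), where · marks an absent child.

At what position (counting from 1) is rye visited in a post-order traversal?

Post-order visits the left subtree, then the right subtree, then the node.
At fern: no left child.
At fern: go right to ash.
  At ash: go left to moss.
    At moss: go left to poppy.
      At poppy: go left to bay.
        At bay: go left to lime.
          lime is a leaf — visit lime.
        At bay: no right child.
        Visit bay.
      At poppy: go right to ivy.
        At ivy: go left to elm.
          At elm: go left to yew.
            yew is a leaf — visit yew.
          At elm: no right child.
          Visit elm.
        At ivy: no right child.
        Visit ivy.
      Visit poppy.
    At moss: no right child.
    Visit moss.
  At ash: go right to rye.
    At rye: no left child.
    At rye: go right to fig.
      At fig: go left to sage.
        sage is a leaf — visit sage.
      At fig: no right child.
      Visit fig.
    Visit rye.
  Visit ash.
Visit fern.
Full post-order sequence: lime, bay, yew, elm, ivy, poppy, moss, sage, fig, rye, ash, fern.

10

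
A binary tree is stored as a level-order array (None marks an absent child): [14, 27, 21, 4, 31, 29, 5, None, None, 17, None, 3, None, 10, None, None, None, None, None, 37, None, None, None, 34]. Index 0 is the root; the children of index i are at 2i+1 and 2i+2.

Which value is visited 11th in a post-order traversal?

21

Post-order visits the left subtree, then the right subtree, then the node.
At 14: go left to 27.
  At 27: go left to 4.
    4 is a leaf — visit 4.
  At 27: go right to 31.
    At 31: go left to 17.
      At 17: go left to 37.
        37 is a leaf — visit 37.
      At 17: no right child.
      Visit 17.
    At 31: no right child.
    Visit 31.
  Visit 27.
At 14: go right to 21.
  At 21: go left to 29.
    At 29: go left to 3.
      At 3: go left to 34.
        34 is a leaf — visit 34.
      At 3: no right child.
      Visit 3.
    At 29: no right child.
    Visit 29.
  At 21: go right to 5.
    At 5: go left to 10.
      10 is a leaf — visit 10.
    At 5: no right child.
    Visit 5.
  Visit 21.
Visit 14.
Full post-order sequence: 4, 37, 17, 31, 27, 34, 3, 29, 10, 5, 21, 14.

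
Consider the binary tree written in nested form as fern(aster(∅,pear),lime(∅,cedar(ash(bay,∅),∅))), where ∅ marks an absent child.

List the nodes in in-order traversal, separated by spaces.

aster pear fern lime bay ash cedar

In-order visits the left subtree, then the node, then the right subtree.
At fern: go left to aster.
  At aster: no left child.
  Visit aster.
  At aster: go right to pear.
    pear is a leaf — visit pear.
Visit fern.
At fern: go right to lime.
  At lime: no left child.
  Visit lime.
  At lime: go right to cedar.
    At cedar: go left to ash.
      At ash: go left to bay.
        bay is a leaf — visit bay.
      Visit ash.
      At ash: no right child.
    Visit cedar.
    At cedar: no right child.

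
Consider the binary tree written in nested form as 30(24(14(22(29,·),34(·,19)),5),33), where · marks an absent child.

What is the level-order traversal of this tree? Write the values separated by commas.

Level-order visits nodes level by level from the root, left to right within each level.
Level 0: 30
Level 1: 24, 33
Level 2: 14, 5
Level 3: 22, 34
Level 4: 29, 19

30, 24, 33, 14, 5, 22, 34, 29, 19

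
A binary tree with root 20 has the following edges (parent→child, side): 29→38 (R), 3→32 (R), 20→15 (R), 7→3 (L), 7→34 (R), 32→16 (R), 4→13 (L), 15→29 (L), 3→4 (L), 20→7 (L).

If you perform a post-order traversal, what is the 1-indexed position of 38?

Post-order visits the left subtree, then the right subtree, then the node.
At 20: go left to 7.
  At 7: go left to 3.
    At 3: go left to 4.
      At 4: go left to 13.
        13 is a leaf — visit 13.
      At 4: no right child.
      Visit 4.
    At 3: go right to 32.
      At 32: no left child.
      At 32: go right to 16.
        16 is a leaf — visit 16.
      Visit 32.
    Visit 3.
  At 7: go right to 34.
    34 is a leaf — visit 34.
  Visit 7.
At 20: go right to 15.
  At 15: go left to 29.
    At 29: no left child.
    At 29: go right to 38.
      38 is a leaf — visit 38.
    Visit 29.
  At 15: no right child.
  Visit 15.
Visit 20.
Full post-order sequence: 13, 4, 16, 32, 3, 34, 7, 38, 29, 15, 20.

8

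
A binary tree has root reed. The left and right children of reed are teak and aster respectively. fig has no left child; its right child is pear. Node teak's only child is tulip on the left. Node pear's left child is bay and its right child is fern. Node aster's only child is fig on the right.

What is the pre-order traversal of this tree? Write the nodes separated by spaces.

Pre-order visits the node, then its left subtree, then its right subtree.
Visit reed.
At reed: go left to teak.
  Visit teak.
  At teak: go left to tulip.
    tulip is a leaf — visit tulip.
  At teak: no right child.
At reed: go right to aster.
  Visit aster.
  At aster: no left child.
  At aster: go right to fig.
    Visit fig.
    At fig: no left child.
    At fig: go right to pear.
      Visit pear.
      At pear: go left to bay.
        bay is a leaf — visit bay.
      At pear: go right to fern.
        fern is a leaf — visit fern.

reed teak tulip aster fig pear bay fern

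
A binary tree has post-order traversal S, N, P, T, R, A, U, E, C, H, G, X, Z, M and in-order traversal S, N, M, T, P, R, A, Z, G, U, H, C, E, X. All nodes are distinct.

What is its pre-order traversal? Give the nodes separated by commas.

M, N, S, Z, A, R, T, P, X, G, H, U, C, E

The last element of post-order is the root; it splits in-order into left and right subtrees.
Root M: left subtree has 2 nodes {S, N}, right has 11 {T, P, R, A, Z, G, U, H, C, E, X}.
  Root N: left subtree has 1 node {S}, right has 0 { }.
  Root Z: left subtree has 4 nodes {T, P, R, A}, right has 6 {G, U, H, C, E, X}.
    Root A: left subtree has 3 nodes {T, P, R}, right has 0 { }.
      Root R: left subtree has 2 nodes {T, P}, right has 0 { }.
        Root T: left subtree has 0 nodes { }, right has 1 {P}.
    Root X: left subtree has 5 nodes {G, U, H, C, E}, right has 0 { }.
      Root G: left subtree has 0 nodes { }, right has 4 {U, H, C, E}.
        Root H: left subtree has 1 node {U}, right has 2 {C, E}.
          Root C: left subtree has 0 nodes { }, right has 1 {E}.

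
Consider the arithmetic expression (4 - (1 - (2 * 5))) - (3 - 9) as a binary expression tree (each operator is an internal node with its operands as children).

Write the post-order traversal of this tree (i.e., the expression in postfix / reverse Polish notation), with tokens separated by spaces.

4 1 2 5 * - - 3 9 - -

Post-order on an expression tree gives postfix notation: for each operator, emit left operand, right operand, then the operator.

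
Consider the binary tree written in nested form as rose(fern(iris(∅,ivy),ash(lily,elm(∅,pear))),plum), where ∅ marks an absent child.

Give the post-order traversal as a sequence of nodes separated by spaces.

ivy iris lily pear elm ash fern plum rose

Post-order visits the left subtree, then the right subtree, then the node.
At rose: go left to fern.
  At fern: go left to iris.
    At iris: no left child.
    At iris: go right to ivy.
      ivy is a leaf — visit ivy.
    Visit iris.
  At fern: go right to ash.
    At ash: go left to lily.
      lily is a leaf — visit lily.
    At ash: go right to elm.
      At elm: no left child.
      At elm: go right to pear.
        pear is a leaf — visit pear.
      Visit elm.
    Visit ash.
  Visit fern.
At rose: go right to plum.
  plum is a leaf — visit plum.
Visit rose.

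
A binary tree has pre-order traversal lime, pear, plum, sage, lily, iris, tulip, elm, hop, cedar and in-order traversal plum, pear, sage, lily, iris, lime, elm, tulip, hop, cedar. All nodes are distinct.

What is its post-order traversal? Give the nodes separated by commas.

plum, iris, lily, sage, pear, elm, cedar, hop, tulip, lime

The first element of pre-order is the root; it splits in-order into left and right subtrees.
Root lime: left subtree has 5 nodes {plum, pear, sage, lily, iris}, right has 4 {elm, tulip, hop, cedar}.
  Root pear: left subtree has 1 node {plum}, right has 3 {sage, lily, iris}.
    Root sage: left subtree has 0 nodes { }, right has 2 {lily, iris}.
      Root lily: left subtree has 0 nodes { }, right has 1 {iris}.
  Root tulip: left subtree has 1 node {elm}, right has 2 {hop, cedar}.
    Root hop: left subtree has 0 nodes { }, right has 1 {cedar}.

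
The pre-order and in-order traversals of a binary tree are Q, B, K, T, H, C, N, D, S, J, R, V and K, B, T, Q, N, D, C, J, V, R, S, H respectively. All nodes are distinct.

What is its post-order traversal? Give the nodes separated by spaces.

The first element of pre-order is the root; it splits in-order into left and right subtrees.
Root Q: left subtree has 3 nodes {K, B, T}, right has 8 {N, D, C, J, V, R, S, H}.
  Root B: left subtree has 1 node {K}, right has 1 {T}.
  Root H: left subtree has 7 nodes {N, D, C, J, V, R, S}, right has 0 { }.
    Root C: left subtree has 2 nodes {N, D}, right has 4 {J, V, R, S}.
      Root N: left subtree has 0 nodes { }, right has 1 {D}.
      Root S: left subtree has 3 nodes {J, V, R}, right has 0 { }.
        Root J: left subtree has 0 nodes { }, right has 2 {V, R}.
          Root R: left subtree has 1 node {V}, right has 0 { }.

K T B D N V R J S C H Q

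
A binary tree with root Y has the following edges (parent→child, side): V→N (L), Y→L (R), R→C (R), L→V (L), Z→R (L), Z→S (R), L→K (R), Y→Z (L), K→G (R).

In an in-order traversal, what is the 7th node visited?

V

In-order visits the left subtree, then the node, then the right subtree.
At Y: go left to Z.
  At Z: go left to R.
    At R: no left child.
    Visit R.
    At R: go right to C.
      C is a leaf — visit C.
  Visit Z.
  At Z: go right to S.
    S is a leaf — visit S.
Visit Y.
At Y: go right to L.
  At L: go left to V.
    At V: go left to N.
      N is a leaf — visit N.
    Visit V.
    At V: no right child.
  Visit L.
  At L: go right to K.
    At K: no left child.
    Visit K.
    At K: go right to G.
      G is a leaf — visit G.
Full in-order sequence: R, C, Z, S, Y, N, V, L, K, G.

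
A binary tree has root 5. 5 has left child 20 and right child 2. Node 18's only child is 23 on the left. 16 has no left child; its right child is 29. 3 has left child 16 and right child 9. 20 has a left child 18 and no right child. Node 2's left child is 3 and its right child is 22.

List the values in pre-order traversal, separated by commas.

5, 20, 18, 23, 2, 3, 16, 29, 9, 22

Pre-order visits the node, then its left subtree, then its right subtree.
Visit 5.
At 5: go left to 20.
  Visit 20.
  At 20: go left to 18.
    Visit 18.
    At 18: go left to 23.
      23 is a leaf — visit 23.
    At 18: no right child.
  At 20: no right child.
At 5: go right to 2.
  Visit 2.
  At 2: go left to 3.
    Visit 3.
    At 3: go left to 16.
      Visit 16.
      At 16: no left child.
      At 16: go right to 29.
        29 is a leaf — visit 29.
    At 3: go right to 9.
      9 is a leaf — visit 9.
  At 2: go right to 22.
    22 is a leaf — visit 22.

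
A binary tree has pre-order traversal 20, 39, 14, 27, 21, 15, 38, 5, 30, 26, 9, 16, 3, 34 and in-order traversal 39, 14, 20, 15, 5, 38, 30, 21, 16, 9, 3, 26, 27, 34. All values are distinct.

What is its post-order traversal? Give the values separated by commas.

14, 39, 5, 30, 38, 15, 16, 3, 9, 26, 21, 34, 27, 20

The first element of pre-order is the root; it splits in-order into left and right subtrees.
Root 20: left subtree has 2 nodes {39, 14}, right has 11 {15, 5, 38, 30, 21, 16, 9, 3, 26, 27, 34}.
  Root 39: left subtree has 0 nodes { }, right has 1 {14}.
  Root 27: left subtree has 9 nodes {15, 5, 38, 30, 21, 16, 9, 3, 26}, right has 1 {34}.
    Root 21: left subtree has 4 nodes {15, 5, 38, 30}, right has 4 {16, 9, 3, 26}.
      Root 15: left subtree has 0 nodes { }, right has 3 {5, 38, 30}.
        Root 38: left subtree has 1 node {5}, right has 1 {30}.
      Root 26: left subtree has 3 nodes {16, 9, 3}, right has 0 { }.
        Root 9: left subtree has 1 node {16}, right has 1 {3}.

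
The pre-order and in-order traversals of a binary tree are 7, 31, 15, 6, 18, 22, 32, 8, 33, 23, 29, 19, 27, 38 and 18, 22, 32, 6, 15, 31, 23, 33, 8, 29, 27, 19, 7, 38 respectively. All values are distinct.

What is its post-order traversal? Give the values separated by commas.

The first element of pre-order is the root; it splits in-order into left and right subtrees.
Root 7: left subtree has 12 nodes {18, 22, 32, 6, 15, 31, 23, 33, 8, 29, 27, 19}, right has 1 {38}.
  Root 31: left subtree has 5 nodes {18, 22, 32, 6, 15}, right has 6 {23, 33, 8, 29, 27, 19}.
    Root 15: left subtree has 4 nodes {18, 22, 32, 6}, right has 0 { }.
      Root 6: left subtree has 3 nodes {18, 22, 32}, right has 0 { }.
        Root 18: left subtree has 0 nodes { }, right has 2 {22, 32}.
          Root 22: left subtree has 0 nodes { }, right has 1 {32}.
    Root 8: left subtree has 2 nodes {23, 33}, right has 3 {29, 27, 19}.
      Root 33: left subtree has 1 node {23}, right has 0 { }.
      Root 29: left subtree has 0 nodes { }, right has 2 {27, 19}.
        Root 19: left subtree has 1 node {27}, right has 0 { }.

32, 22, 18, 6, 15, 23, 33, 27, 19, 29, 8, 31, 38, 7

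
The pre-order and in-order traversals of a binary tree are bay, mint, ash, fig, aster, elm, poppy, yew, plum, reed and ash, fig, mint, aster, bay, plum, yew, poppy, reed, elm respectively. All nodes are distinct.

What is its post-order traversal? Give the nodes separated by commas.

fig, ash, aster, mint, plum, yew, reed, poppy, elm, bay

The first element of pre-order is the root; it splits in-order into left and right subtrees.
Root bay: left subtree has 4 nodes {ash, fig, mint, aster}, right has 5 {plum, yew, poppy, reed, elm}.
  Root mint: left subtree has 2 nodes {ash, fig}, right has 1 {aster}.
    Root ash: left subtree has 0 nodes { }, right has 1 {fig}.
  Root elm: left subtree has 4 nodes {plum, yew, poppy, reed}, right has 0 { }.
    Root poppy: left subtree has 2 nodes {plum, yew}, right has 1 {reed}.
      Root yew: left subtree has 1 node {plum}, right has 0 { }.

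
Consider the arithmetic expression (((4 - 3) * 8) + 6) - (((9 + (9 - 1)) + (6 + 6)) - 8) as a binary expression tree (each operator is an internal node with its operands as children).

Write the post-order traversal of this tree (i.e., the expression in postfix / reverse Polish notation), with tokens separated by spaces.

4 3 - 8 * 6 + 9 9 1 - + 6 6 + + 8 - -

Post-order on an expression tree gives postfix notation: for each operator, emit left operand, right operand, then the operator.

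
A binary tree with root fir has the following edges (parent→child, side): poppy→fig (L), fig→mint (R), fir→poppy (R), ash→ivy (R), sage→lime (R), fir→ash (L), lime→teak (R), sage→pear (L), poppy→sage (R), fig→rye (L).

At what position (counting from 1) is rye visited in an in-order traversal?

In-order visits the left subtree, then the node, then the right subtree.
At fir: go left to ash.
  At ash: no left child.
  Visit ash.
  At ash: go right to ivy.
    ivy is a leaf — visit ivy.
Visit fir.
At fir: go right to poppy.
  At poppy: go left to fig.
    At fig: go left to rye.
      rye is a leaf — visit rye.
    Visit fig.
    At fig: go right to mint.
      mint is a leaf — visit mint.
  Visit poppy.
  At poppy: go right to sage.
    At sage: go left to pear.
      pear is a leaf — visit pear.
    Visit sage.
    At sage: go right to lime.
      At lime: no left child.
      Visit lime.
      At lime: go right to teak.
        teak is a leaf — visit teak.
Full in-order sequence: ash, ivy, fir, rye, fig, mint, poppy, pear, sage, lime, teak.

4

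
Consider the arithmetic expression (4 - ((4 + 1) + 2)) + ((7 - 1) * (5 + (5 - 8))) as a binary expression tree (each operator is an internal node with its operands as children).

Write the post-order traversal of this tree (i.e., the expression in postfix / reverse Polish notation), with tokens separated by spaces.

4 4 1 + 2 + - 7 1 - 5 5 8 - + * +

Post-order on an expression tree gives postfix notation: for each operator, emit left operand, right operand, then the operator.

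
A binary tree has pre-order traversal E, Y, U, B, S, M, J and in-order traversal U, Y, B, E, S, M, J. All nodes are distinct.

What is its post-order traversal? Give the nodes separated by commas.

U, B, Y, J, M, S, E

The first element of pre-order is the root; it splits in-order into left and right subtrees.
Root E: left subtree has 3 nodes {U, Y, B}, right has 3 {S, M, J}.
  Root Y: left subtree has 1 node {U}, right has 1 {B}.
  Root S: left subtree has 0 nodes { }, right has 2 {M, J}.
    Root M: left subtree has 0 nodes { }, right has 1 {J}.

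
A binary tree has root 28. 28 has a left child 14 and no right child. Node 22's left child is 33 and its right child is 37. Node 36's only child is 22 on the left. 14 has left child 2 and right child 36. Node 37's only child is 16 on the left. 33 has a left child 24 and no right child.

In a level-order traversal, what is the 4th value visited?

36

Level-order visits nodes level by level from the root, left to right within each level.
Level 0: 28
Level 1: 14
Level 2: 2, 36
Level 3: 22
Level 4: 33, 37
Level 5: 24, 16
Full level-order sequence: 28, 14, 2, 36, 22, 33, 37, 24, 16.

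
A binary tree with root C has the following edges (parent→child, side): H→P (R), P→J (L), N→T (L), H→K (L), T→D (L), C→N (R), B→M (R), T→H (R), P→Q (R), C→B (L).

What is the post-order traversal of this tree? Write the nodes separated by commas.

M, B, D, K, J, Q, P, H, T, N, C

Post-order visits the left subtree, then the right subtree, then the node.
At C: go left to B.
  At B: no left child.
  At B: go right to M.
    M is a leaf — visit M.
  Visit B.
At C: go right to N.
  At N: go left to T.
    At T: go left to D.
      D is a leaf — visit D.
    At T: go right to H.
      At H: go left to K.
        K is a leaf — visit K.
      At H: go right to P.
        At P: go left to J.
          J is a leaf — visit J.
        At P: go right to Q.
          Q is a leaf — visit Q.
        Visit P.
      Visit H.
    Visit T.
  At N: no right child.
  Visit N.
Visit C.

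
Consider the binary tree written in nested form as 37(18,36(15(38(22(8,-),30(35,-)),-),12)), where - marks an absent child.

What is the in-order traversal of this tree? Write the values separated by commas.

In-order visits the left subtree, then the node, then the right subtree.
At 37: go left to 18.
  18 is a leaf — visit 18.
Visit 37.
At 37: go right to 36.
  At 36: go left to 15.
    At 15: go left to 38.
      At 38: go left to 22.
        At 22: go left to 8.
          8 is a leaf — visit 8.
        Visit 22.
        At 22: no right child.
      Visit 38.
      At 38: go right to 30.
        At 30: go left to 35.
          35 is a leaf — visit 35.
        Visit 30.
        At 30: no right child.
    Visit 15.
    At 15: no right child.
  Visit 36.
  At 36: go right to 12.
    12 is a leaf — visit 12.

18, 37, 8, 22, 38, 35, 30, 15, 36, 12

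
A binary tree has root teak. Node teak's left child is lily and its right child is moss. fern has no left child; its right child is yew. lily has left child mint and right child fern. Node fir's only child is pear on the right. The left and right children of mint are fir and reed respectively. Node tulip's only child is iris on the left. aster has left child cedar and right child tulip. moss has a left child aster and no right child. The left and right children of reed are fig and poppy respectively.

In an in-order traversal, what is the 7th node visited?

lily

In-order visits the left subtree, then the node, then the right subtree.
At teak: go left to lily.
  At lily: go left to mint.
    At mint: go left to fir.
      At fir: no left child.
      Visit fir.
      At fir: go right to pear.
        pear is a leaf — visit pear.
    Visit mint.
    At mint: go right to reed.
      At reed: go left to fig.
        fig is a leaf — visit fig.
      Visit reed.
      At reed: go right to poppy.
        poppy is a leaf — visit poppy.
  Visit lily.
  At lily: go right to fern.
    At fern: no left child.
    Visit fern.
    At fern: go right to yew.
      yew is a leaf — visit yew.
Visit teak.
At teak: go right to moss.
  At moss: go left to aster.
    At aster: go left to cedar.
      cedar is a leaf — visit cedar.
    Visit aster.
    At aster: go right to tulip.
      At tulip: go left to iris.
        iris is a leaf — visit iris.
      Visit tulip.
      At tulip: no right child.
  Visit moss.
  At moss: no right child.
Full in-order sequence: fir, pear, mint, fig, reed, poppy, lily, fern, yew, teak, cedar, aster, iris, tulip, moss.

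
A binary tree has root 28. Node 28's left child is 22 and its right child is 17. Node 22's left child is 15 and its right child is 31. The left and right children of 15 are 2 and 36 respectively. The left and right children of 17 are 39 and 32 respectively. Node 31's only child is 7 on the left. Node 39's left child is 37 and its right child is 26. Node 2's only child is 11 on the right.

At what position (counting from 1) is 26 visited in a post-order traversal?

9

Post-order visits the left subtree, then the right subtree, then the node.
At 28: go left to 22.
  At 22: go left to 15.
    At 15: go left to 2.
      At 2: no left child.
      At 2: go right to 11.
        11 is a leaf — visit 11.
      Visit 2.
    At 15: go right to 36.
      36 is a leaf — visit 36.
    Visit 15.
  At 22: go right to 31.
    At 31: go left to 7.
      7 is a leaf — visit 7.
    At 31: no right child.
    Visit 31.
  Visit 22.
At 28: go right to 17.
  At 17: go left to 39.
    At 39: go left to 37.
      37 is a leaf — visit 37.
    At 39: go right to 26.
      26 is a leaf — visit 26.
    Visit 39.
  At 17: go right to 32.
    32 is a leaf — visit 32.
  Visit 17.
Visit 28.
Full post-order sequence: 11, 2, 36, 15, 7, 31, 22, 37, 26, 39, 32, 17, 28.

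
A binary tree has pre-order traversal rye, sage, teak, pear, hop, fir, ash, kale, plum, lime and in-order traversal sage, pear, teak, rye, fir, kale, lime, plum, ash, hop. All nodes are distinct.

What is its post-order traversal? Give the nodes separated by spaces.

The first element of pre-order is the root; it splits in-order into left and right subtrees.
Root rye: left subtree has 3 nodes {sage, pear, teak}, right has 6 {fir, kale, lime, plum, ash, hop}.
  Root sage: left subtree has 0 nodes { }, right has 2 {pear, teak}.
    Root teak: left subtree has 1 node {pear}, right has 0 { }.
  Root hop: left subtree has 5 nodes {fir, kale, lime, plum, ash}, right has 0 { }.
    Root fir: left subtree has 0 nodes { }, right has 4 {kale, lime, plum, ash}.
      Root ash: left subtree has 3 nodes {kale, lime, plum}, right has 0 { }.
        Root kale: left subtree has 0 nodes { }, right has 2 {lime, plum}.
          Root plum: left subtree has 1 node {lime}, right has 0 { }.

pear teak sage lime plum kale ash fir hop rye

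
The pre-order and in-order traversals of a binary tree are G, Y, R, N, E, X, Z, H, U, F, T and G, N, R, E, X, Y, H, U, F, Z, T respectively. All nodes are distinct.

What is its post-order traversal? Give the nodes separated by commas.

N, X, E, R, F, U, H, T, Z, Y, G

The first element of pre-order is the root; it splits in-order into left and right subtrees.
Root G: left subtree has 0 nodes { }, right has 10 {N, R, E, X, Y, H, U, F, Z, T}.
  Root Y: left subtree has 4 nodes {N, R, E, X}, right has 5 {H, U, F, Z, T}.
    Root R: left subtree has 1 node {N}, right has 2 {E, X}.
      Root E: left subtree has 0 nodes { }, right has 1 {X}.
    Root Z: left subtree has 3 nodes {H, U, F}, right has 1 {T}.
      Root H: left subtree has 0 nodes { }, right has 2 {U, F}.
        Root U: left subtree has 0 nodes { }, right has 1 {F}.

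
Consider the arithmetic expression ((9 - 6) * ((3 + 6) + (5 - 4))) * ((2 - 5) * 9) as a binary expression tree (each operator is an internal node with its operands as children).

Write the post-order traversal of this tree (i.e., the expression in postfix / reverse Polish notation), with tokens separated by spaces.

9 6 - 3 6 + 5 4 - + * 2 5 - 9 * *

Post-order on an expression tree gives postfix notation: for each operator, emit left operand, right operand, then the operator.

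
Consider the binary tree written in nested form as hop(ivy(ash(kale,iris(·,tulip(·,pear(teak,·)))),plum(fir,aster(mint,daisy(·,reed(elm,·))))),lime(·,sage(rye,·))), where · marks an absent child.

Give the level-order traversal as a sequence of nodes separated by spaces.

Level-order visits nodes level by level from the root, left to right within each level.
Level 0: hop
Level 1: ivy, lime
Level 2: ash, plum, sage
Level 3: kale, iris, fir, aster, rye
Level 4: tulip, mint, daisy
Level 5: pear, reed
Level 6: teak, elm

hop ivy lime ash plum sage kale iris fir aster rye tulip mint daisy pear reed teak elm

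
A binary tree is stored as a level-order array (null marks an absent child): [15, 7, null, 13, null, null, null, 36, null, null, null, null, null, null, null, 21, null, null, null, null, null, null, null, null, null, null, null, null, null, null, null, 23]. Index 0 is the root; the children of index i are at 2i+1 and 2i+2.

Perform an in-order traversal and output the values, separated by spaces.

In-order visits the left subtree, then the node, then the right subtree.
At 15: go left to 7.
  At 7: go left to 13.
    At 13: go left to 36.
      At 36: go left to 21.
        At 21: go left to 23.
          23 is a leaf — visit 23.
        Visit 21.
        At 21: no right child.
      Visit 36.
      At 36: no right child.
    Visit 13.
    At 13: no right child.
  Visit 7.
  At 7: no right child.
Visit 15.
At 15: no right child.

23 21 36 13 7 15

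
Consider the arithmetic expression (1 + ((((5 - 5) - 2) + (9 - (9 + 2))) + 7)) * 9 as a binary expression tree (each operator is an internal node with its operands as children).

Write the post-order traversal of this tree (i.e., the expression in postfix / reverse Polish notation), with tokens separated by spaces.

Post-order on an expression tree gives postfix notation: for each operator, emit left operand, right operand, then the operator.

1 5 5 - 2 - 9 9 2 + - + 7 + + 9 *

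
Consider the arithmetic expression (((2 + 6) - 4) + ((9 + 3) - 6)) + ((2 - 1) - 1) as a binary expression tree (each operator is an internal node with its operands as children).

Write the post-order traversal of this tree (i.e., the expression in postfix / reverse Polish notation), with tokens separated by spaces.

Post-order on an expression tree gives postfix notation: for each operator, emit left operand, right operand, then the operator.

2 6 + 4 - 9 3 + 6 - + 2 1 - 1 - +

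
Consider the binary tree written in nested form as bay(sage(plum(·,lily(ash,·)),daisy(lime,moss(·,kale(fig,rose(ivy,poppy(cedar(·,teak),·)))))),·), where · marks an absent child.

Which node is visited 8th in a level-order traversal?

ash

Level-order visits nodes level by level from the root, left to right within each level.
Level 0: bay
Level 1: sage
Level 2: plum, daisy
Level 3: lily, lime, moss
Level 4: ash, kale
Level 5: fig, rose
Level 6: ivy, poppy
Level 7: cedar
Level 8: teak
Full level-order sequence: bay, sage, plum, daisy, lily, lime, moss, ash, kale, fig, rose, ivy, poppy, cedar, teak.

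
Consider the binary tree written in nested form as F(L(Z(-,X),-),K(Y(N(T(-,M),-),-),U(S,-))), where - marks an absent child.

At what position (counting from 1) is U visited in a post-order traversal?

9

Post-order visits the left subtree, then the right subtree, then the node.
At F: go left to L.
  At L: go left to Z.
    At Z: no left child.
    At Z: go right to X.
      X is a leaf — visit X.
    Visit Z.
  At L: no right child.
  Visit L.
At F: go right to K.
  At K: go left to Y.
    At Y: go left to N.
      At N: go left to T.
        At T: no left child.
        At T: go right to M.
          M is a leaf — visit M.
        Visit T.
      At N: no right child.
      Visit N.
    At Y: no right child.
    Visit Y.
  At K: go right to U.
    At U: go left to S.
      S is a leaf — visit S.
    At U: no right child.
    Visit U.
  Visit K.
Visit F.
Full post-order sequence: X, Z, L, M, T, N, Y, S, U, K, F.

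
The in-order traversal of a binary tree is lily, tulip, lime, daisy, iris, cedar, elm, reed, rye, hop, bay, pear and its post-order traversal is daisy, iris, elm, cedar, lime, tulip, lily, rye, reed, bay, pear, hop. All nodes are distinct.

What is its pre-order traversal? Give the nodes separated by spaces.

hop reed lily tulip lime cedar iris daisy elm rye pear bay

The last element of post-order is the root; it splits in-order into left and right subtrees.
Root hop: left subtree has 9 nodes {lily, tulip, lime, daisy, iris, cedar, elm, reed, rye}, right has 2 {bay, pear}.
  Root reed: left subtree has 7 nodes {lily, tulip, lime, daisy, iris, cedar, elm}, right has 1 {rye}.
    Root lily: left subtree has 0 nodes { }, right has 6 {tulip, lime, daisy, iris, cedar, elm}.
      Root tulip: left subtree has 0 nodes { }, right has 5 {lime, daisy, iris, cedar, elm}.
        Root lime: left subtree has 0 nodes { }, right has 4 {daisy, iris, cedar, elm}.
          Root cedar: left subtree has 2 nodes {daisy, iris}, right has 1 {elm}.
            Root iris: left subtree has 1 node {daisy}, right has 0 { }.
  Root pear: left subtree has 1 node {bay}, right has 0 { }.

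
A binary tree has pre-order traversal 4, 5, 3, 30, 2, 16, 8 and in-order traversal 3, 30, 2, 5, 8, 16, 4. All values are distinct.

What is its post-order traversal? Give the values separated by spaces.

2 30 3 8 16 5 4

The first element of pre-order is the root; it splits in-order into left and right subtrees.
Root 4: left subtree has 6 nodes {3, 30, 2, 5, 8, 16}, right has 0 { }.
  Root 5: left subtree has 3 nodes {3, 30, 2}, right has 2 {8, 16}.
    Root 3: left subtree has 0 nodes { }, right has 2 {30, 2}.
      Root 30: left subtree has 0 nodes { }, right has 1 {2}.
    Root 16: left subtree has 1 node {8}, right has 0 { }.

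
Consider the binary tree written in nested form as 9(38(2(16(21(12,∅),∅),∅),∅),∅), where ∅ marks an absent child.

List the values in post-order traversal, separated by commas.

Post-order visits the left subtree, then the right subtree, then the node.
At 9: go left to 38.
  At 38: go left to 2.
    At 2: go left to 16.
      At 16: go left to 21.
        At 21: go left to 12.
          12 is a leaf — visit 12.
        At 21: no right child.
        Visit 21.
      At 16: no right child.
      Visit 16.
    At 2: no right child.
    Visit 2.
  At 38: no right child.
  Visit 38.
At 9: no right child.
Visit 9.

12, 21, 16, 2, 38, 9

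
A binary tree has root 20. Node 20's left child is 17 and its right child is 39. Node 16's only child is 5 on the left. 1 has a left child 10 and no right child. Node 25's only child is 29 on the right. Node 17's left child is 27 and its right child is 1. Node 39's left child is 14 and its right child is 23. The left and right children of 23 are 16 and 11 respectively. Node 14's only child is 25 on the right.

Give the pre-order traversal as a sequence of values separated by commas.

Pre-order visits the node, then its left subtree, then its right subtree.
Visit 20.
At 20: go left to 17.
  Visit 17.
  At 17: go left to 27.
    27 is a leaf — visit 27.
  At 17: go right to 1.
    Visit 1.
    At 1: go left to 10.
      10 is a leaf — visit 10.
    At 1: no right child.
At 20: go right to 39.
  Visit 39.
  At 39: go left to 14.
    Visit 14.
    At 14: no left child.
    At 14: go right to 25.
      Visit 25.
      At 25: no left child.
      At 25: go right to 29.
        29 is a leaf — visit 29.
  At 39: go right to 23.
    Visit 23.
    At 23: go left to 16.
      Visit 16.
      At 16: go left to 5.
        5 is a leaf — visit 5.
      At 16: no right child.
    At 23: go right to 11.
      11 is a leaf — visit 11.

20, 17, 27, 1, 10, 39, 14, 25, 29, 23, 16, 5, 11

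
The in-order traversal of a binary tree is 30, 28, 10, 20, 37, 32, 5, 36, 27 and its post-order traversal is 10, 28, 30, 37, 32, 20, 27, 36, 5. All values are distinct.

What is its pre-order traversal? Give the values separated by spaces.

The last element of post-order is the root; it splits in-order into left and right subtrees.
Root 5: left subtree has 6 nodes {30, 28, 10, 20, 37, 32}, right has 2 {36, 27}.
  Root 20: left subtree has 3 nodes {30, 28, 10}, right has 2 {37, 32}.
    Root 30: left subtree has 0 nodes { }, right has 2 {28, 10}.
      Root 28: left subtree has 0 nodes { }, right has 1 {10}.
    Root 32: left subtree has 1 node {37}, right has 0 { }.
  Root 36: left subtree has 0 nodes { }, right has 1 {27}.

5 20 30 28 10 32 37 36 27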